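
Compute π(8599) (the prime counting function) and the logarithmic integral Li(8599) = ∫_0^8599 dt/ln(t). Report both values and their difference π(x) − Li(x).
π(8599) = 1071;  Li(8599) ≈ 1092.80;  π(x) − Li(x) ≈ -21.80.

Direct count of primes ≤ 8599 gives π(8599) = 1071. Numerical evaluation of the logarithmic integral gives Li(8599) ≈ 1092.80. The difference π(x) − Li(x) ≈ -21.80 is typically negative for small/moderate x (Li(x) overestimates), though Littlewood's theorem shows this sign changes infinitely often.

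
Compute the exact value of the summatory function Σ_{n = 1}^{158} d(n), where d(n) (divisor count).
Σ_{n ≤ 158} d(n) = 826

Compute d(n) for each 1 ≤ n ≤ 158: d(1) = 1, d(2) = 2, d(3) = 2, d(4) = 3, d(5) = 2, d(6) = 4, d(7) = 2, d(8) = 4, d(9) = 3, d(10) = 4, d(11) = 2, d(12) = 6, d(13) = 2, d(14) = 4, d(15) = 4, d(16) = 5, d(17) = 2, d(18) = 6, d(19) = 2, d(20) = 6, d(21) = 4, d(22) = 4, d(23) = 2, d(24) = 8, d(25) = 3, d(26) = 4, d(27) = 4, d(28) = 6, d(29) = 2, d(30) = 8, d(31) = 2, d(32) = 6, d(33) = 4, d(34) = 4, d(35) = 4, d(36) = 9, d(37) = 2, d(38) = 4, d(39) = 4, d(40) = 8, d(41) = 2, d(42) = 8, d(43) = 2, d(44) = 6, d(45) = 6, d(46) = 4, d(47) = 2, d(48) = 10, d(49) = 3, d(50) = 6, d(51) = 4, d(52) = 6, d(53) = 2, d(54) = 8, d(55) = 4, d(56) = 8, d(57) = 4, d(58) = 4, d(59) = 2, d(60) = 12, d(61) = 2, d(62) = 4, d(63) = 6, d(64) = 7, d(65) = 4, d(66) = 8, d(67) = 2, d(68) = 6, d(69) = 4, d(70) = 8, d(71) = 2, d(72) = 12, d(73) = 2, d(74) = 4, d(75) = 6, d(76) = 6, d(77) = 4, d(78) = 8, d(79) = 2, d(80) = 10, d(81) = 5, d(82) = 4, d(83) = 2, d(84) = 12, d(85) = 4, d(86) = 4, d(87) = 4, d(88) = 8, d(89) = 2, d(90) = 12, d(91) = 4, d(92) = 6, d(93) = 4, d(94) = 4, d(95) = 4, d(96) = 12, d(97) = 2, d(98) = 6, d(99) = 6, d(100) = 9, d(101) = 2, d(102) = 8, d(103) = 2, d(104) = 8, d(105) = 8, d(106) = 4, d(107) = 2, d(108) = 12, d(109) = 2, d(110) = 8, d(111) = 4, d(112) = 10, d(113) = 2, d(114) = 8, d(115) = 4, d(116) = 6, d(117) = 6, d(118) = 4, d(119) = 4, d(120) = 16, d(121) = 3, d(122) = 4, d(123) = 4, d(124) = 6, d(125) = 4, d(126) = 12, d(127) = 2, d(128) = 8, d(129) = 4, d(130) = 8, d(131) = 2, d(132) = 12, d(133) = 4, d(134) = 4, d(135) = 8, d(136) = 8, d(137) = 2, d(138) = 8, d(139) = 2, d(140) = 12, d(141) = 4, d(142) = 4, d(143) = 4, d(144) = 15, d(145) = 4, d(146) = 4, d(147) = 6, d(148) = 6, d(149) = 2, d(150) = 12, d(151) = 2, d(152) = 8, d(153) = 6, d(154) = 8, d(155) = 4, d(156) = 12, d(157) = 2, d(158) = 4. Summing all 158 values: 826. (Dirichlet's divisor formula: Σ_{n ≤ x} d(n) = x ln(x) + (2γ − 1) x + O(√x). For x = 158, the asymptotic estimate is ≈ 824.29.)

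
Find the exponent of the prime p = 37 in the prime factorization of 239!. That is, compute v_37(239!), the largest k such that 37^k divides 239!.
v_37(239!) = 6

Legendre's formula: v_p(n!) = Σ_{k ≥ 1} ⌊n / p^k⌋. For p = 37, n = 239, the terms are:
  ⌊239/37^1⌋ = ⌊239/37⌋ = 6
(the next term ⌊239/37^2⌋ = 0, terminating the sum). Summing: v_37(239!) = 6 = 6.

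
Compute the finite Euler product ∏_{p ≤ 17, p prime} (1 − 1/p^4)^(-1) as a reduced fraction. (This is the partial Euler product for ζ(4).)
∏ = 54205291183043/50083135488000

The primes p ≤ 17 are [2, 3, 5, 7, 11, 13, 17]. For each prime, (1 − 1/p^4)^(-1) = p^4 / (p^4 − 1). The product is (1 − 1/2^4)^(-1), (1 − 1/3^4)^(-1), (1 − 1/5^4)^(-1), (1 − 1/7^4)^(-1), (1 − 1/11^4)^(-1), (1 − 1/13^4)^(-1), (1 − 1/17^4)^(-1) = ∏ p^4 / (p^4 − 1) = 54205291183043/50083135488000.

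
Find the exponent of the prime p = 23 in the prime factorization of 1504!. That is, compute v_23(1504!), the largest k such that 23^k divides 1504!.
v_23(1504!) = 67

Legendre's formula: v_p(n!) = Σ_{k ≥ 1} ⌊n / p^k⌋. For p = 23, n = 1504, the terms are:
  ⌊1504/23^1⌋ = ⌊1504/23⌋ = 65
  ⌊1504/23^2⌋ = ⌊1504/529⌋ = 2
(the next term ⌊1504/23^3⌋ = 0, terminating the sum). Summing: v_23(1504!) = 65 + 2 = 67.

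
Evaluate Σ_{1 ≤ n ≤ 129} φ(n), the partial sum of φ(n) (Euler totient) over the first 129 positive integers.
Σ_{n ≤ 129} φ(n) = 5106

Compute φ(n) for each 1 ≤ n ≤ 129: φ(1) = 1, φ(2) = 1, φ(3) = 2, φ(4) = 2, φ(5) = 4, φ(6) = 2, φ(7) = 6, φ(8) = 4, φ(9) = 6, φ(10) = 4, φ(11) = 10, φ(12) = 4, φ(13) = 12, φ(14) = 6, φ(15) = 8, φ(16) = 8, φ(17) = 16, φ(18) = 6, φ(19) = 18, φ(20) = 8, φ(21) = 12, φ(22) = 10, φ(23) = 22, φ(24) = 8, φ(25) = 20, φ(26) = 12, φ(27) = 18, φ(28) = 12, φ(29) = 28, φ(30) = 8, φ(31) = 30, φ(32) = 16, φ(33) = 20, φ(34) = 16, φ(35) = 24, φ(36) = 12, φ(37) = 36, φ(38) = 18, φ(39) = 24, φ(40) = 16, φ(41) = 40, φ(42) = 12, φ(43) = 42, φ(44) = 20, φ(45) = 24, φ(46) = 22, φ(47) = 46, φ(48) = 16, φ(49) = 42, φ(50) = 20, φ(51) = 32, φ(52) = 24, φ(53) = 52, φ(54) = 18, φ(55) = 40, φ(56) = 24, φ(57) = 36, φ(58) = 28, φ(59) = 58, φ(60) = 16, φ(61) = 60, φ(62) = 30, φ(63) = 36, φ(64) = 32, φ(65) = 48, φ(66) = 20, φ(67) = 66, φ(68) = 32, φ(69) = 44, φ(70) = 24, φ(71) = 70, φ(72) = 24, φ(73) = 72, φ(74) = 36, φ(75) = 40, φ(76) = 36, φ(77) = 60, φ(78) = 24, φ(79) = 78, φ(80) = 32, φ(81) = 54, φ(82) = 40, φ(83) = 82, φ(84) = 24, φ(85) = 64, φ(86) = 42, φ(87) = 56, φ(88) = 40, φ(89) = 88, φ(90) = 24, φ(91) = 72, φ(92) = 44, φ(93) = 60, φ(94) = 46, φ(95) = 72, φ(96) = 32, φ(97) = 96, φ(98) = 42, φ(99) = 60, φ(100) = 40, φ(101) = 100, φ(102) = 32, φ(103) = 102, φ(104) = 48, φ(105) = 48, φ(106) = 52, φ(107) = 106, φ(108) = 36, φ(109) = 108, φ(110) = 40, φ(111) = 72, φ(112) = 48, φ(113) = 112, φ(114) = 36, φ(115) = 88, φ(116) = 56, φ(117) = 72, φ(118) = 58, φ(119) = 96, φ(120) = 32, φ(121) = 110, φ(122) = 60, φ(123) = 80, φ(124) = 60, φ(125) = 100, φ(126) = 36, φ(127) = 126, φ(128) = 64, φ(129) = 84. Summing all 129 values: 5106. (Average order: Σ_{n ≤ x} φ(n) ~ (3/π²) x². For x = 129, (3/π²)·129² ≈ 5058.26.)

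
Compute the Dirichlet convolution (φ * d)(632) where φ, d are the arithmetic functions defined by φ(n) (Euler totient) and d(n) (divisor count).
(φ * d)(632) = 1200

Divisors of 632: [1, 2, 4, 8, 79, 158, 316, 632]. For each d | 632:
  d = 1: φ(1) · d(632/1) = 1 · 8 = 8
  d = 2: φ(2) · d(632/2) = 1 · 6 = 6
  d = 4: φ(4) · d(632/4) = 2 · 4 = 8
  d = 8: φ(8) · d(632/8) = 4 · 2 = 8
  d = 79: φ(79) · d(632/79) = 78 · 4 = 312
  d = 158: φ(158) · d(632/158) = 78 · 3 = 234
  d = 316: φ(316) · d(632/316) = 156 · 2 = 312
  d = 632: φ(632) · d(632/632) = 312 · 1 = 312
Summing: (φ * d)(632) = 8 + 6 + 8 + 8 + 312 + 234 + 312 + 312 = 1200.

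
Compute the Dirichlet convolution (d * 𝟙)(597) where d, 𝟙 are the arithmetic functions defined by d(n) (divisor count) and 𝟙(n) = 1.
(d * 𝟙)(597) = 9

Divisors of 597: [1, 3, 199, 597]. For each d | 597:
  d = 1: d(1) · 𝟙(597/1) = 1 · 1 = 1
  d = 3: d(3) · 𝟙(597/3) = 2 · 1 = 2
  d = 199: d(199) · 𝟙(597/199) = 2 · 1 = 2
  d = 597: d(597) · 𝟙(597/597) = 4 · 1 = 4
Summing: (d * 𝟙)(597) = 1 + 2 + 2 + 4 = 9.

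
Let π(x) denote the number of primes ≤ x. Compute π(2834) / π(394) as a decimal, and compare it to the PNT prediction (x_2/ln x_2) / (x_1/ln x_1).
π(2834)/π(394) = 411/77 ≈ 5.3377;  PNT prediction ≈ 5.4076.

π(394) = 77 and π(2834) = 411, so π(2834)/π(394) ≈ 5.3377. The PNT-predicted ratio is (2834/ln(2834)) / (394/ln(394)) ≈ 5.4076. The two agree to within a few percent, as expected.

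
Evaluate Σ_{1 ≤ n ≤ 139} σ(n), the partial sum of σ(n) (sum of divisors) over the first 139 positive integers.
Σ_{n ≤ 139} σ(n) = 15871

Compute σ(n) for each 1 ≤ n ≤ 139: σ(1) = 1, σ(2) = 3, σ(3) = 4, σ(4) = 7, σ(5) = 6, σ(6) = 12, σ(7) = 8, σ(8) = 15, σ(9) = 13, σ(10) = 18, σ(11) = 12, σ(12) = 28, σ(13) = 14, σ(14) = 24, σ(15) = 24, σ(16) = 31, σ(17) = 18, σ(18) = 39, σ(19) = 20, σ(20) = 42, σ(21) = 32, σ(22) = 36, σ(23) = 24, σ(24) = 60, σ(25) = 31, σ(26) = 42, σ(27) = 40, σ(28) = 56, σ(29) = 30, σ(30) = 72, σ(31) = 32, σ(32) = 63, σ(33) = 48, σ(34) = 54, σ(35) = 48, σ(36) = 91, σ(37) = 38, σ(38) = 60, σ(39) = 56, σ(40) = 90, σ(41) = 42, σ(42) = 96, σ(43) = 44, σ(44) = 84, σ(45) = 78, σ(46) = 72, σ(47) = 48, σ(48) = 124, σ(49) = 57, σ(50) = 93, σ(51) = 72, σ(52) = 98, σ(53) = 54, σ(54) = 120, σ(55) = 72, σ(56) = 120, σ(57) = 80, σ(58) = 90, σ(59) = 60, σ(60) = 168, σ(61) = 62, σ(62) = 96, σ(63) = 104, σ(64) = 127, σ(65) = 84, σ(66) = 144, σ(67) = 68, σ(68) = 126, σ(69) = 96, σ(70) = 144, σ(71) = 72, σ(72) = 195, σ(73) = 74, σ(74) = 114, σ(75) = 124, σ(76) = 140, σ(77) = 96, σ(78) = 168, σ(79) = 80, σ(80) = 186, σ(81) = 121, σ(82) = 126, σ(83) = 84, σ(84) = 224, σ(85) = 108, σ(86) = 132, σ(87) = 120, σ(88) = 180, σ(89) = 90, σ(90) = 234, σ(91) = 112, σ(92) = 168, σ(93) = 128, σ(94) = 144, σ(95) = 120, σ(96) = 252, σ(97) = 98, σ(98) = 171, σ(99) = 156, σ(100) = 217, σ(101) = 102, σ(102) = 216, σ(103) = 104, σ(104) = 210, σ(105) = 192, σ(106) = 162, σ(107) = 108, σ(108) = 280, σ(109) = 110, σ(110) = 216, σ(111) = 152, σ(112) = 248, σ(113) = 114, σ(114) = 240, σ(115) = 144, σ(116) = 210, σ(117) = 182, σ(118) = 180, σ(119) = 144, σ(120) = 360, σ(121) = 133, σ(122) = 186, σ(123) = 168, σ(124) = 224, σ(125) = 156, σ(126) = 312, σ(127) = 128, σ(128) = 255, σ(129) = 176, σ(130) = 252, σ(131) = 132, σ(132) = 336, σ(133) = 160, σ(134) = 204, σ(135) = 240, σ(136) = 270, σ(137) = 138, σ(138) = 288, σ(139) = 140. Summing all 139 values: 15871. (Average order: Σ_{n ≤ x} σ(n) ~ (π²/12) x². For x = 139, (π²/12)·139² ≈ 15890.89.)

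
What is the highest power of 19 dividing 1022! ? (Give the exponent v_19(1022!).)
v_19(1022!) = 55

Legendre's formula: v_p(n!) = Σ_{k ≥ 1} ⌊n / p^k⌋. For p = 19, n = 1022, the terms are:
  ⌊1022/19^1⌋ = ⌊1022/19⌋ = 53
  ⌊1022/19^2⌋ = ⌊1022/361⌋ = 2
(the next term ⌊1022/19^3⌋ = 0, terminating the sum). Summing: v_19(1022!) = 53 + 2 = 55.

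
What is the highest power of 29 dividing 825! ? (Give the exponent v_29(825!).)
v_29(825!) = 28

Legendre's formula: v_p(n!) = Σ_{k ≥ 1} ⌊n / p^k⌋. For p = 29, n = 825, the terms are:
  ⌊825/29^1⌋ = ⌊825/29⌋ = 28
(the next term ⌊825/29^2⌋ = 0, terminating the sum). Summing: v_29(825!) = 28 = 28.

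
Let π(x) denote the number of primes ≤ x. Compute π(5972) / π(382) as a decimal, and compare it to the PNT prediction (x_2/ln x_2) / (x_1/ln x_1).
π(5972)/π(382) = 781/75 ≈ 10.4133;  PNT prediction ≈ 10.6900.

π(382) = 75 and π(5972) = 781, so π(5972)/π(382) ≈ 10.4133. The PNT-predicted ratio is (5972/ln(5972)) / (382/ln(382)) ≈ 10.6900. The two agree to within a few percent, as expected.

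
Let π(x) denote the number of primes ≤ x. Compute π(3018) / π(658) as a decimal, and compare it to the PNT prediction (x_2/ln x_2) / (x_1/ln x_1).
π(3018)/π(658) = 432/119 ≈ 3.6303;  PNT prediction ≈ 3.7147.

π(658) = 119 and π(3018) = 432, so π(3018)/π(658) ≈ 3.6303. The PNT-predicted ratio is (3018/ln(3018)) / (658/ln(658)) ≈ 3.7147. The two agree to within a few percent, as expected.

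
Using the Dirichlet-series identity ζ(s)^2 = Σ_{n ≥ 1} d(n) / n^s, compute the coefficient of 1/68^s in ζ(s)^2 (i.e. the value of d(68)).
d(68) = 6

ζ(s)^2 = (Σ 1/m^s)(Σ 1/k^s). The coefficient of 1/n^s in the product is the number of ordered pairs (m, k) with mk = n, which equals d(n). For n = 68, divisors are [1, 2, 4, 17, 34, 68], so d(68) = 6.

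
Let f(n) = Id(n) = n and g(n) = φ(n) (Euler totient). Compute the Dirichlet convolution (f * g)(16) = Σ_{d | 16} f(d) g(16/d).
(Id * φ)(16) = 48

Divisors of 16: [1, 2, 4, 8, 16]. For each d | 16:
  d = 1: Id(1) · φ(16/1) = 1 · 8 = 8
  d = 2: Id(2) · φ(16/2) = 2 · 4 = 8
  d = 4: Id(4) · φ(16/4) = 4 · 2 = 8
  d = 8: Id(8) · φ(16/8) = 8 · 1 = 8
  d = 16: Id(16) · φ(16/16) = 16 · 1 = 16
Summing: (Id * φ)(16) = 8 + 8 + 8 + 8 + 16 = 48.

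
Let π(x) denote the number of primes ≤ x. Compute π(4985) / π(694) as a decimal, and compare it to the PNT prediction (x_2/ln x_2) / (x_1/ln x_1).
π(4985)/π(694) = 666/125 ≈ 5.3280;  PNT prediction ≈ 5.5196.

π(694) = 125 and π(4985) = 666, so π(4985)/π(694) ≈ 5.3280. The PNT-predicted ratio is (4985/ln(4985)) / (694/ln(694)) ≈ 5.5196. The two agree to within a few percent, as expected.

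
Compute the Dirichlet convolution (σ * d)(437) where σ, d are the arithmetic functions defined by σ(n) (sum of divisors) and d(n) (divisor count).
(σ * d)(437) = 572

Divisors of 437: [1, 19, 23, 437]. For each d | 437:
  d = 1: σ(1) · d(437/1) = 1 · 4 = 4
  d = 19: σ(19) · d(437/19) = 20 · 2 = 40
  d = 23: σ(23) · d(437/23) = 24 · 2 = 48
  d = 437: σ(437) · d(437/437) = 480 · 1 = 480
Summing: (σ * d)(437) = 4 + 40 + 48 + 480 = 572.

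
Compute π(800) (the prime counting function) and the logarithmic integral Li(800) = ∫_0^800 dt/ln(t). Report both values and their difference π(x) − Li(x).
π(800) = 139;  Li(800) ≈ 148.20;  π(x) − Li(x) ≈ -9.20.

Direct count of primes ≤ 800 gives π(800) = 139. Numerical evaluation of the logarithmic integral gives Li(800) ≈ 148.20. The difference π(x) − Li(x) ≈ -9.20 is typically negative for small/moderate x (Li(x) overestimates), though Littlewood's theorem shows this sign changes infinitely often.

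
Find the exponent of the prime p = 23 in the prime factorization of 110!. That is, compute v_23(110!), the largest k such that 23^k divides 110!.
v_23(110!) = 4

Legendre's formula: v_p(n!) = Σ_{k ≥ 1} ⌊n / p^k⌋. For p = 23, n = 110, the terms are:
  ⌊110/23^1⌋ = ⌊110/23⌋ = 4
(the next term ⌊110/23^2⌋ = 0, terminating the sum). Summing: v_23(110!) = 4 = 4.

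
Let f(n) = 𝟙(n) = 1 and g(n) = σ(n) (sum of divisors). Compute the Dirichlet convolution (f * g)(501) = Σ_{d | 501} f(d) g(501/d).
(𝟙 * σ)(501) = 845

Divisors of 501: [1, 3, 167, 501]. For each d | 501:
  d = 1: 𝟙(1) · σ(501/1) = 1 · 672 = 672
  d = 3: 𝟙(3) · σ(501/3) = 1 · 168 = 168
  d = 167: 𝟙(167) · σ(501/167) = 1 · 4 = 4
  d = 501: 𝟙(501) · σ(501/501) = 1 · 1 = 1
Summing: (𝟙 * σ)(501) = 672 + 168 + 4 + 1 = 845.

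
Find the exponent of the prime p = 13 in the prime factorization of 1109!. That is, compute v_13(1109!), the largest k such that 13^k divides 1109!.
v_13(1109!) = 91

Legendre's formula: v_p(n!) = Σ_{k ≥ 1} ⌊n / p^k⌋. For p = 13, n = 1109, the terms are:
  ⌊1109/13^1⌋ = ⌊1109/13⌋ = 85
  ⌊1109/13^2⌋ = ⌊1109/169⌋ = 6
(the next term ⌊1109/13^3⌋ = 0, terminating the sum). Summing: v_13(1109!) = 85 + 6 = 91.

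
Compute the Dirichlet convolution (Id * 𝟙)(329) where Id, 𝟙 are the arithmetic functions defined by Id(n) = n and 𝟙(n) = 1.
(Id * 𝟙)(329) = 384

Divisors of 329: [1, 7, 47, 329]. For each d | 329:
  d = 1: Id(1) · 𝟙(329/1) = 1 · 1 = 1
  d = 7: Id(7) · 𝟙(329/7) = 7 · 1 = 7
  d = 47: Id(47) · 𝟙(329/47) = 47 · 1 = 47
  d = 329: Id(329) · 𝟙(329/329) = 329 · 1 = 329
Summing: (Id * 𝟙)(329) = 1 + 7 + 47 + 329 = 384.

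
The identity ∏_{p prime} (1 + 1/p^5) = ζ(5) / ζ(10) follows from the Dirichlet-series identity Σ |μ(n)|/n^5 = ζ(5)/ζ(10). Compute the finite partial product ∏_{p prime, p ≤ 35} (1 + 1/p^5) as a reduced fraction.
∏ = 63844361159480726970812326794206836752384/61631932954678205462623400894081119262815

The primes p ≤ 35 are [2, 3, 5, 7, 11, 13, 17, 19, 23, 29, 31]. For each, (1 + 1/p^5) = (p^5 + 1)/p^5. Multiplying these fractions over p ∈ [2, 3, 5, 7, 11, 13, 17, 19, 23, 29, 31] gives 63844361159480726970812326794206836752384/61631932954678205462623400894081119262815. (In the limit P → ∞ this tends to ζ(5)/ζ(10).)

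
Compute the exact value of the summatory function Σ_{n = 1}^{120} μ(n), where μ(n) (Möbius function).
Σ_{n ≤ 120} μ(n) = -3

Compute μ(n) for each 1 ≤ n ≤ 120: μ(1) = 1, μ(2) = -1, μ(3) = -1, μ(4) = 0, μ(5) = -1, μ(6) = 1, μ(7) = -1, μ(8) = 0, μ(9) = 0, μ(10) = 1, μ(11) = -1, μ(12) = 0, μ(13) = -1, μ(14) = 1, μ(15) = 1, μ(16) = 0, μ(17) = -1, μ(18) = 0, μ(19) = -1, μ(20) = 0, μ(21) = 1, μ(22) = 1, μ(23) = -1, μ(24) = 0, μ(25) = 0, μ(26) = 1, μ(27) = 0, μ(28) = 0, μ(29) = -1, μ(30) = -1, μ(31) = -1, μ(32) = 0, μ(33) = 1, μ(34) = 1, μ(35) = 1, μ(36) = 0, μ(37) = -1, μ(38) = 1, μ(39) = 1, μ(40) = 0, μ(41) = -1, μ(42) = -1, μ(43) = -1, μ(44) = 0, μ(45) = 0, μ(46) = 1, μ(47) = -1, μ(48) = 0, μ(49) = 0, μ(50) = 0, μ(51) = 1, μ(52) = 0, μ(53) = -1, μ(54) = 0, μ(55) = 1, μ(56) = 0, μ(57) = 1, μ(58) = 1, μ(59) = -1, μ(60) = 0, μ(61) = -1, μ(62) = 1, μ(63) = 0, μ(64) = 0, μ(65) = 1, μ(66) = -1, μ(67) = -1, μ(68) = 0, μ(69) = 1, μ(70) = -1, μ(71) = -1, μ(72) = 0, μ(73) = -1, μ(74) = 1, μ(75) = 0, μ(76) = 0, μ(77) = 1, μ(78) = -1, μ(79) = -1, μ(80) = 0, μ(81) = 0, μ(82) = 1, μ(83) = -1, μ(84) = 0, μ(85) = 1, μ(86) = 1, μ(87) = 1, μ(88) = 0, μ(89) = -1, μ(90) = 0, μ(91) = 1, μ(92) = 0, μ(93) = 1, μ(94) = 1, μ(95) = 1, μ(96) = 0, μ(97) = -1, μ(98) = 0, μ(99) = 0, μ(100) = 0, μ(101) = -1, μ(102) = -1, μ(103) = -1, μ(104) = 0, μ(105) = -1, μ(106) = 1, μ(107) = -1, μ(108) = 0, μ(109) = -1, μ(110) = -1, μ(111) = 1, μ(112) = 0, μ(113) = -1, μ(114) = -1, μ(115) = 1, μ(116) = 0, μ(117) = 0, μ(118) = 1, μ(119) = 1, μ(120) = 0. Summing all 120 values: -3. (Mertens function M(x) = Σ_{n ≤ x} μ(n); on average M(x) should be small (PNT ⟺ M(x) = o(x)).)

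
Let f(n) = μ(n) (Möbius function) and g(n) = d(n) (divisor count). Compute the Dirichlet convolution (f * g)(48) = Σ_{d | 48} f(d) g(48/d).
(μ * d)(48) = 1

Divisors of 48: [1, 2, 3, 4, 6, 8, 12, 16, 24, 48]. For each d | 48:
  d = 1: μ(1) · d(48/1) = 1 · 10 = 10
  d = 2: μ(2) · d(48/2) = -1 · 8 = -8
  d = 3: μ(3) · d(48/3) = -1 · 5 = -5
  d = 4: μ(4) · d(48/4) = 0 · 6 = 0
  d = 6: μ(6) · d(48/6) = 1 · 4 = 4
  d = 8: μ(8) · d(48/8) = 0 · 4 = 0
  d = 12: μ(12) · d(48/12) = 0 · 3 = 0
  d = 16: μ(16) · d(48/16) = 0 · 2 = 0
  d = 24: μ(24) · d(48/24) = 0 · 2 = 0
  d = 48: μ(48) · d(48/48) = 0 · 1 = 0
Summing: (μ * d)(48) = 10 + -8 + -5 + 0 + 4 + 0 + 0 + 0 + 0 + 0 = 1.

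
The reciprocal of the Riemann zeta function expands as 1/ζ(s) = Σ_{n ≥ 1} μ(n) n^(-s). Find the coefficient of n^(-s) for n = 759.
μ(759) = -1

Factor n = 759 = 3 · 11 · 23. μ(n) = 0 if any exponent ≥ 2 (not squarefree); otherwise μ(n) = (−1)^{ω(n)} where ω(n) is the number of distinct prime factors. Applying: μ(759) = -1.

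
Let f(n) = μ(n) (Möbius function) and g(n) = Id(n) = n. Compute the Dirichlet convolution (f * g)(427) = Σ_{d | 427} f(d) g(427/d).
(μ * Id)(427) = 360

Divisors of 427: [1, 7, 61, 427]. For each d | 427:
  d = 1: μ(1) · Id(427/1) = 1 · 427 = 427
  d = 7: μ(7) · Id(427/7) = -1 · 61 = -61
  d = 61: μ(61) · Id(427/61) = -1 · 7 = -7
  d = 427: μ(427) · Id(427/427) = 1 · 1 = 1
Summing: (μ * Id)(427) = 427 + -61 + -7 + 1 = 360.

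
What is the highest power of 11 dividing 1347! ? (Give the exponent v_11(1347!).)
v_11(1347!) = 134

Legendre's formula: v_p(n!) = Σ_{k ≥ 1} ⌊n / p^k⌋. For p = 11, n = 1347, the terms are:
  ⌊1347/11^1⌋ = ⌊1347/11⌋ = 122
  ⌊1347/11^2⌋ = ⌊1347/121⌋ = 11
  ⌊1347/11^3⌋ = ⌊1347/1331⌋ = 1
(the next term ⌊1347/11^4⌋ = 0, terminating the sum). Summing: v_11(1347!) = 122 + 11 + 1 = 134.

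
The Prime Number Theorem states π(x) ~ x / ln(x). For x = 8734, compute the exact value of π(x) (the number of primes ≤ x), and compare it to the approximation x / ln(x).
π(8734) = 1088;  x/ln(x) ≈ 962.43;  relative error ≈ 11.54%.

Directly count primes up to 8734: π(8734) = 1088. The PNT approximation gives 8734/ln(8734) ≈ 8734/9.07498 ≈ 962.43. Relative error (π(x) − x/ln(x)) / π(x) ≈ 11.54%; the approximation is known to undercount slightly (Li(x) is a better estimate).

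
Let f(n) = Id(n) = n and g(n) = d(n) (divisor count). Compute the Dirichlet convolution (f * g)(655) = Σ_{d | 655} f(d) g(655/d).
(Id * d)(655) = 931

Divisors of 655: [1, 5, 131, 655]. For each d | 655:
  d = 1: Id(1) · d(655/1) = 1 · 4 = 4
  d = 5: Id(5) · d(655/5) = 5 · 2 = 10
  d = 131: Id(131) · d(655/131) = 131 · 2 = 262
  d = 655: Id(655) · d(655/655) = 655 · 1 = 655
Summing: (Id * d)(655) = 4 + 10 + 262 + 655 = 931.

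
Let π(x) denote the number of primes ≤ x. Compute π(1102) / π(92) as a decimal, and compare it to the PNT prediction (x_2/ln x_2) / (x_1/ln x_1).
π(1102)/π(92) = 184/24 ≈ 7.6667;  PNT prediction ≈ 7.7322.

π(92) = 24 and π(1102) = 184, so π(1102)/π(92) ≈ 7.6667. The PNT-predicted ratio is (1102/ln(1102)) / (92/ln(92)) ≈ 7.7322. The two agree to within a few percent, as expected.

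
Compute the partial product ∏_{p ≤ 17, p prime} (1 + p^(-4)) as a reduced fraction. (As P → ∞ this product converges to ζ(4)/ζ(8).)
∏ = 269172760629240720452/249717000818881220625

The primes p ≤ 17 are [2, 3, 5, 7, 11, 13, 17]. For each, (1 + 1/p^4) = (p^4 + 1)/p^4. Multiplying these fractions over p ∈ [2, 3, 5, 7, 11, 13, 17] gives 269172760629240720452/249717000818881220625. (In the limit P → ∞ this tends to ζ(4)/ζ(8).)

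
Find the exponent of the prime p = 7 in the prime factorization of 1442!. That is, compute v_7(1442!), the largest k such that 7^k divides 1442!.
v_7(1442!) = 239

Legendre's formula: v_p(n!) = Σ_{k ≥ 1} ⌊n / p^k⌋. For p = 7, n = 1442, the terms are:
  ⌊1442/7^1⌋ = ⌊1442/7⌋ = 206
  ⌊1442/7^2⌋ = ⌊1442/49⌋ = 29
  ⌊1442/7^3⌋ = ⌊1442/343⌋ = 4
(the next term ⌊1442/7^4⌋ = 0, terminating the sum). Summing: v_7(1442!) = 206 + 29 + 4 = 239.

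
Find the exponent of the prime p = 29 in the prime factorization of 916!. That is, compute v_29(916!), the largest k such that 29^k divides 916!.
v_29(916!) = 32

Legendre's formula: v_p(n!) = Σ_{k ≥ 1} ⌊n / p^k⌋. For p = 29, n = 916, the terms are:
  ⌊916/29^1⌋ = ⌊916/29⌋ = 31
  ⌊916/29^2⌋ = ⌊916/841⌋ = 1
(the next term ⌊916/29^3⌋ = 0, terminating the sum). Summing: v_29(916!) = 31 + 1 = 32.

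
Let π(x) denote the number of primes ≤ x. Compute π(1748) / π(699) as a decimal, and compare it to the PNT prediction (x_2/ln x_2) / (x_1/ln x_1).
π(1748)/π(699) = 272/125 ≈ 2.1760;  PNT prediction ≈ 2.1937.

π(699) = 125 and π(1748) = 272, so π(1748)/π(699) ≈ 2.1760. The PNT-predicted ratio is (1748/ln(1748)) / (699/ln(699)) ≈ 2.1937. The two agree to within a few percent, as expected.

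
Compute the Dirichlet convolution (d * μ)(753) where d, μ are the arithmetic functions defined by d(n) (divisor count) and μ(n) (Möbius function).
(d * μ)(753) = 1

Divisors of 753: [1, 3, 251, 753]. For each d | 753:
  d = 1: d(1) · μ(753/1) = 1 · 1 = 1
  d = 3: d(3) · μ(753/3) = 2 · -1 = -2
  d = 251: d(251) · μ(753/251) = 2 · -1 = -2
  d = 753: d(753) · μ(753/753) = 4 · 1 = 4
Summing: (d * μ)(753) = 1 + -2 + -2 + 4 = 1.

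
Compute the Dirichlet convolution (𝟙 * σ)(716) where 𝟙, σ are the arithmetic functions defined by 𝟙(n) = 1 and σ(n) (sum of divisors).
(𝟙 * σ)(716) = 1991

Divisors of 716: [1, 2, 4, 179, 358, 716]. For each d | 716:
  d = 1: 𝟙(1) · σ(716/1) = 1 · 1260 = 1260
  d = 2: 𝟙(2) · σ(716/2) = 1 · 540 = 540
  d = 4: 𝟙(4) · σ(716/4) = 1 · 180 = 180
  d = 179: 𝟙(179) · σ(716/179) = 1 · 7 = 7
  d = 358: 𝟙(358) · σ(716/358) = 1 · 3 = 3
  d = 716: 𝟙(716) · σ(716/716) = 1 · 1 = 1
Summing: (𝟙 * σ)(716) = 1260 + 540 + 180 + 7 + 3 + 1 = 1991.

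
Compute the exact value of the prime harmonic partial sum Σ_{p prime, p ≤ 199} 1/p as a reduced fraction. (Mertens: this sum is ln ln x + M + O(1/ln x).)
Σ 1/p = 15202313841027497739047080375538859939135227730139536997746371469607707132833646367/7799922041683461553249199106329813876687996789903550945093032474868511536164700810

π(199) = 46, so the primes ≤ 199 are [2, 3, 5, 7, 11, 13, 17, 19, 23, 29, 31, 37, 41, 43, 47, 53, 59, 61, 67, 71, 73, 79, 83, 89, 97, 101, 103, 107, 109, 113, 127, 131, 137, 139, 149, 151, 157, 163, 167, 173, 179, 181, 191, 193, 197, 199]. Summing 1/p over these primes: 15202313841027497739047080375538859939135227730139536997746371469607707132833646367/7799922041683461553249199106329813876687996789903550945093032474868511536164700810 ≈ 1.9490. Mertens estimate ln ln(199) + 0.2615 ≈ 1.9279.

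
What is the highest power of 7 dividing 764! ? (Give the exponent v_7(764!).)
v_7(764!) = 126

Legendre's formula: v_p(n!) = Σ_{k ≥ 1} ⌊n / p^k⌋. For p = 7, n = 764, the terms are:
  ⌊764/7^1⌋ = ⌊764/7⌋ = 109
  ⌊764/7^2⌋ = ⌊764/49⌋ = 15
  ⌊764/7^3⌋ = ⌊764/343⌋ = 2
(the next term ⌊764/7^4⌋ = 0, terminating the sum). Summing: v_7(764!) = 109 + 15 + 2 = 126.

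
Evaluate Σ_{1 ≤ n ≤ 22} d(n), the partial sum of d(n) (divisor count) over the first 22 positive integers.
Σ_{n ≤ 22} d(n) = 74

Compute d(n) for each 1 ≤ n ≤ 22: d(1) = 1, d(2) = 2, d(3) = 2, d(4) = 3, d(5) = 2, d(6) = 4, d(7) = 2, d(8) = 4, d(9) = 3, d(10) = 4, d(11) = 2, d(12) = 6, d(13) = 2, d(14) = 4, d(15) = 4, d(16) = 5, d(17) = 2, d(18) = 6, d(19) = 2, d(20) = 6, d(21) = 4, d(22) = 4. Summing all 22 values: 74. (Dirichlet's divisor formula: Σ_{n ≤ x} d(n) = x ln(x) + (2γ − 1) x + O(√x). For x = 22, the asymptotic estimate is ≈ 71.40.)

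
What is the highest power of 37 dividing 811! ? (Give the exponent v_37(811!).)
v_37(811!) = 21

Legendre's formula: v_p(n!) = Σ_{k ≥ 1} ⌊n / p^k⌋. For p = 37, n = 811, the terms are:
  ⌊811/37^1⌋ = ⌊811/37⌋ = 21
(the next term ⌊811/37^2⌋ = 0, terminating the sum). Summing: v_37(811!) = 21 = 21.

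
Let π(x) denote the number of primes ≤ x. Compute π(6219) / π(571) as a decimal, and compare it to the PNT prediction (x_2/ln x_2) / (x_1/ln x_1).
π(6219)/π(571) = 809/105 ≈ 7.7048;  PNT prediction ≈ 7.9140.

π(571) = 105 and π(6219) = 809, so π(6219)/π(571) ≈ 7.7048. The PNT-predicted ratio is (6219/ln(6219)) / (571/ln(571)) ≈ 7.9140. The two agree to within a few percent, as expected.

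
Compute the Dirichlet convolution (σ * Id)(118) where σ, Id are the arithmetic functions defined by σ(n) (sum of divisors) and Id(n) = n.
(σ * Id)(118) = 595

Divisors of 118: [1, 2, 59, 118]. For each d | 118:
  d = 1: σ(1) · Id(118/1) = 1 · 118 = 118
  d = 2: σ(2) · Id(118/2) = 3 · 59 = 177
  d = 59: σ(59) · Id(118/59) = 60 · 2 = 120
  d = 118: σ(118) · Id(118/118) = 180 · 1 = 180
Summing: (σ * Id)(118) = 118 + 177 + 120 + 180 = 595.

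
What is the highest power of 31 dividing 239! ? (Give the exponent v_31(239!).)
v_31(239!) = 7

Legendre's formula: v_p(n!) = Σ_{k ≥ 1} ⌊n / p^k⌋. For p = 31, n = 239, the terms are:
  ⌊239/31^1⌋ = ⌊239/31⌋ = 7
(the next term ⌊239/31^2⌋ = 0, terminating the sum). Summing: v_31(239!) = 7 = 7.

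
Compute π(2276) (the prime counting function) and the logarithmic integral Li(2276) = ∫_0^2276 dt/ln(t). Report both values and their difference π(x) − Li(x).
π(2276) = 338;  Li(2276) ≈ 350.81;  π(x) − Li(x) ≈ -12.81.

Direct count of primes ≤ 2276 gives π(2276) = 338. Numerical evaluation of the logarithmic integral gives Li(2276) ≈ 350.81. The difference π(x) − Li(x) ≈ -12.81 is typically negative for small/moderate x (Li(x) overestimates), though Littlewood's theorem shows this sign changes infinitely often.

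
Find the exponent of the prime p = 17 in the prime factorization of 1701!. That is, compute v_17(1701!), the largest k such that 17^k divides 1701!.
v_17(1701!) = 105

Legendre's formula: v_p(n!) = Σ_{k ≥ 1} ⌊n / p^k⌋. For p = 17, n = 1701, the terms are:
  ⌊1701/17^1⌋ = ⌊1701/17⌋ = 100
  ⌊1701/17^2⌋ = ⌊1701/289⌋ = 5
(the next term ⌊1701/17^3⌋ = 0, terminating the sum). Summing: v_17(1701!) = 100 + 5 = 105.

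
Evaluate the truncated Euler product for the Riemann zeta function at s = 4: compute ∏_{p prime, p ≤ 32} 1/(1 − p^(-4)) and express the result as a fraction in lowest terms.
∏ = 44480956869217573792253389310087/41097743855049154662236160000000

The primes p ≤ 32 are [2, 3, 5, 7, 11, 13, 17, 19, 23, 29, 31]. For each prime, (1 − 1/p^4)^(-1) = p^4 / (p^4 − 1). The product is (1 − 1/2^4)^(-1), (1 − 1/3^4)^(-1), (1 − 1/5^4)^(-1), (1 − 1/7^4)^(-1), (1 − 1/11^4)^(-1), (1 − 1/13^4)^(-1), (1 − 1/17^4)^(-1), (1 − 1/19^4)^(-1), (1 − 1/23^4)^(-1), (1 − 1/29^4)^(-1), (1 − 1/31^4)^(-1) = ∏ p^4 / (p^4 − 1) = 44480956869217573792253389310087/41097743855049154662236160000000.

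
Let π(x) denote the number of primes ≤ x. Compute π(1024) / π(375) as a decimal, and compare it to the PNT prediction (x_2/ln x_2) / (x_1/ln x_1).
π(1024)/π(375) = 172/74 ≈ 2.3243;  PNT prediction ≈ 2.3349.

π(375) = 74 and π(1024) = 172, so π(1024)/π(375) ≈ 2.3243. The PNT-predicted ratio is (1024/ln(1024)) / (375/ln(375)) ≈ 2.3349. The two agree to within a few percent, as expected.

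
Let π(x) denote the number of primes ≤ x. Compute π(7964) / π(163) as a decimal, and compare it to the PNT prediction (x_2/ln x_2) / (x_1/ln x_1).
π(7964)/π(163) = 1006/38 ≈ 26.4737;  PNT prediction ≈ 27.7061.

π(163) = 38 and π(7964) = 1006, so π(7964)/π(163) ≈ 26.4737. The PNT-predicted ratio is (7964/ln(7964)) / (163/ln(163)) ≈ 27.7061. The two agree to within a few percent, as expected.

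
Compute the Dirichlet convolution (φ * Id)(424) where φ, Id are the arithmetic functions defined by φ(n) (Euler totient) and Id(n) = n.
(φ * Id)(424) = 2100

Divisors of 424: [1, 2, 4, 8, 53, 106, 212, 424]. For each d | 424:
  d = 1: φ(1) · Id(424/1) = 1 · 424 = 424
  d = 2: φ(2) · Id(424/2) = 1 · 212 = 212
  d = 4: φ(4) · Id(424/4) = 2 · 106 = 212
  d = 8: φ(8) · Id(424/8) = 4 · 53 = 212
  d = 53: φ(53) · Id(424/53) = 52 · 8 = 416
  d = 106: φ(106) · Id(424/106) = 52 · 4 = 208
  d = 212: φ(212) · Id(424/212) = 104 · 2 = 208
  d = 424: φ(424) · Id(424/424) = 208 · 1 = 208
Summing: (φ * Id)(424) = 424 + 212 + 212 + 212 + 416 + 208 + 208 + 208 = 2100.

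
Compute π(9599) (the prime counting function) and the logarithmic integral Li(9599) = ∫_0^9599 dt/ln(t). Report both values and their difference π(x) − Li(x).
π(9599) = 1184;  Li(9599) ≈ 1202.50;  π(x) − Li(x) ≈ -18.50.

Direct count of primes ≤ 9599 gives π(9599) = 1184. Numerical evaluation of the logarithmic integral gives Li(9599) ≈ 1202.50. The difference π(x) − Li(x) ≈ -18.50 is typically negative for small/moderate x (Li(x) overestimates), though Littlewood's theorem shows this sign changes infinitely often.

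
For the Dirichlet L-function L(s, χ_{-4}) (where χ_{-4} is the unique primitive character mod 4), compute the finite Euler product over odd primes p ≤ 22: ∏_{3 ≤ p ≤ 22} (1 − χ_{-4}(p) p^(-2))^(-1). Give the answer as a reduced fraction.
∏ = 14933966047/16280616960

The odd primes p ≤ 22 are [3, 5, 7, 11, 13, 17, 19]. For each, χ(p) = 1 if p ≡ 1 mod 4, χ(p) = −1 if p ≡ 3 mod 4. Taking (1 − χ(p)/p^2)^(-1) = p^2/(p^2 − χ(p)): (1 − (-1)/3^2)^(-1) · (1 − (1)/5^2)^(-1) · (1 − (-1)/7^2)^(-1) · (1 − (-1)/11^2)^(-1) · (1 − (1)/13^2)^(-1) · (1 − (1)/17^2)^(-1) · (1 − (-1)/19^2)^(-1) = 14933966047/16280616960.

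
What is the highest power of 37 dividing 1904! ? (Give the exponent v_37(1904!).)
v_37(1904!) = 52

Legendre's formula: v_p(n!) = Σ_{k ≥ 1} ⌊n / p^k⌋. For p = 37, n = 1904, the terms are:
  ⌊1904/37^1⌋ = ⌊1904/37⌋ = 51
  ⌊1904/37^2⌋ = ⌊1904/1369⌋ = 1
(the next term ⌊1904/37^3⌋ = 0, terminating the sum). Summing: v_37(1904!) = 51 + 1 = 52.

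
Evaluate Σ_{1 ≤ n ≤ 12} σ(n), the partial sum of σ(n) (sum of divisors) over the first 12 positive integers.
Σ_{n ≤ 12} σ(n) = 127

Compute σ(n) for each 1 ≤ n ≤ 12: σ(1) = 1, σ(2) = 3, σ(3) = 4, σ(4) = 7, σ(5) = 6, σ(6) = 12, σ(7) = 8, σ(8) = 15, σ(9) = 13, σ(10) = 18, σ(11) = 12, σ(12) = 28. Summing all 12 values: 127. (Average order: Σ_{n ≤ x} σ(n) ~ (π²/12) x². For x = 12, (π²/12)·12² ≈ 118.44.)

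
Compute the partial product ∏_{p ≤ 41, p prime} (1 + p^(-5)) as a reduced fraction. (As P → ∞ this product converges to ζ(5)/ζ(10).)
∏ = 2294199100859320856712044015489323376462628228169728/2214697106235397372754351012341556576135326393821335

The primes p ≤ 41 are [2, 3, 5, 7, 11, 13, 17, 19, 23, 29, 31, 37, 41]. For each, (1 + 1/p^5) = (p^5 + 1)/p^5. Multiplying these fractions over p ∈ [2, 3, 5, 7, 11, 13, 17, 19, 23, 29, 31, 37, 41] gives 2294199100859320856712044015489323376462628228169728/2214697106235397372754351012341556576135326393821335. (In the limit P → ∞ this tends to ζ(5)/ζ(10).)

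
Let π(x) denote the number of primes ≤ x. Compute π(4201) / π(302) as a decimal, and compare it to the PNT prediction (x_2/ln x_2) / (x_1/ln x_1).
π(4201)/π(302) = 575/62 ≈ 9.2742;  PNT prediction ≈ 9.5211.

π(302) = 62 and π(4201) = 575, so π(4201)/π(302) ≈ 9.2742. The PNT-predicted ratio is (4201/ln(4201)) / (302/ln(302)) ≈ 9.5211. The two agree to within a few percent, as expected.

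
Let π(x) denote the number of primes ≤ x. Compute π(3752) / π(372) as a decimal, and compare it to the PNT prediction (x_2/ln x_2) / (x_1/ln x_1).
π(3752)/π(372) = 522/73 ≈ 7.1507;  PNT prediction ≈ 7.2537.

π(372) = 73 and π(3752) = 522, so π(3752)/π(372) ≈ 7.1507. The PNT-predicted ratio is (3752/ln(3752)) / (372/ln(372)) ≈ 7.2537. The two agree to within a few percent, as expected.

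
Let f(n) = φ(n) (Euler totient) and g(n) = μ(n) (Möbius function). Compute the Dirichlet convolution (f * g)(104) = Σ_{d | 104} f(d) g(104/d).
(φ * μ)(104) = 22

Divisors of 104: [1, 2, 4, 8, 13, 26, 52, 104]. For each d | 104:
  d = 1: φ(1) · μ(104/1) = 1 · 0 = 0
  d = 2: φ(2) · μ(104/2) = 1 · 0 = 0
  d = 4: φ(4) · μ(104/4) = 2 · 1 = 2
  d = 8: φ(8) · μ(104/8) = 4 · -1 = -4
  d = 13: φ(13) · μ(104/13) = 12 · 0 = 0
  d = 26: φ(26) · μ(104/26) = 12 · 0 = 0
  d = 52: φ(52) · μ(104/52) = 24 · -1 = -24
  d = 104: φ(104) · μ(104/104) = 48 · 1 = 48
Summing: (φ * μ)(104) = 0 + 0 + 2 + -4 + 0 + 0 + -24 + 48 = 22.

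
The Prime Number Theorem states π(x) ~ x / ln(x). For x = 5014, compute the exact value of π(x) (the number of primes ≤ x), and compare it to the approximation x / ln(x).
π(5014) = 672;  x/ln(x) ≈ 588.50;  relative error ≈ 12.43%.

Directly count primes up to 5014: π(5014) = 672. The PNT approximation gives 5014/ln(5014) ≈ 5014/8.51999 ≈ 588.50. Relative error (π(x) − x/ln(x)) / π(x) ≈ 12.43%; the approximation is known to undercount slightly (Li(x) is a better estimate).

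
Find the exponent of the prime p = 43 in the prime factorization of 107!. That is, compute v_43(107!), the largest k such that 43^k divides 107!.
v_43(107!) = 2

Legendre's formula: v_p(n!) = Σ_{k ≥ 1} ⌊n / p^k⌋. For p = 43, n = 107, the terms are:
  ⌊107/43^1⌋ = ⌊107/43⌋ = 2
(the next term ⌊107/43^2⌋ = 0, terminating the sum). Summing: v_43(107!) = 2 = 2.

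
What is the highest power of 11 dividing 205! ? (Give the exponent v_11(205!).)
v_11(205!) = 19

Legendre's formula: v_p(n!) = Σ_{k ≥ 1} ⌊n / p^k⌋. For p = 11, n = 205, the terms are:
  ⌊205/11^1⌋ = ⌊205/11⌋ = 18
  ⌊205/11^2⌋ = ⌊205/121⌋ = 1
(the next term ⌊205/11^3⌋ = 0, terminating the sum). Summing: v_11(205!) = 18 + 1 = 19.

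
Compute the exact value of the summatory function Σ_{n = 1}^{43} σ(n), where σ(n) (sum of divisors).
Σ_{n ≤ 43} σ(n) = 1524

Compute σ(n) for each 1 ≤ n ≤ 43: σ(1) = 1, σ(2) = 3, σ(3) = 4, σ(4) = 7, σ(5) = 6, σ(6) = 12, σ(7) = 8, σ(8) = 15, σ(9) = 13, σ(10) = 18, σ(11) = 12, σ(12) = 28, σ(13) = 14, σ(14) = 24, σ(15) = 24, σ(16) = 31, σ(17) = 18, σ(18) = 39, σ(19) = 20, σ(20) = 42, σ(21) = 32, σ(22) = 36, σ(23) = 24, σ(24) = 60, σ(25) = 31, σ(26) = 42, σ(27) = 40, σ(28) = 56, σ(29) = 30, σ(30) = 72, σ(31) = 32, σ(32) = 63, σ(33) = 48, σ(34) = 54, σ(35) = 48, σ(36) = 91, σ(37) = 38, σ(38) = 60, σ(39) = 56, σ(40) = 90, σ(41) = 42, σ(42) = 96, σ(43) = 44. Summing all 43 values: 1524. (Average order: Σ_{n ≤ x} σ(n) ~ (π²/12) x². For x = 43, (π²/12)·43² ≈ 1520.74.)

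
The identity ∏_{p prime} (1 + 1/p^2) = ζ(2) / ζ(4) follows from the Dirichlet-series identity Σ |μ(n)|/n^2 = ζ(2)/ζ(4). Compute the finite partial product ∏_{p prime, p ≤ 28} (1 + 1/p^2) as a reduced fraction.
∏ = 3394003400000/2252055594789

The primes p ≤ 28 are [2, 3, 5, 7, 11, 13, 17, 19, 23]. For each, (1 + 1/p^2) = (p^2 + 1)/p^2. Multiplying these fractions over p ∈ [2, 3, 5, 7, 11, 13, 17, 19, 23] gives 3394003400000/2252055594789. (In the limit P → ∞ this tends to ζ(2)/ζ(4).)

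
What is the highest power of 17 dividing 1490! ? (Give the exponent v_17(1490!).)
v_17(1490!) = 92

Legendre's formula: v_p(n!) = Σ_{k ≥ 1} ⌊n / p^k⌋. For p = 17, n = 1490, the terms are:
  ⌊1490/17^1⌋ = ⌊1490/17⌋ = 87
  ⌊1490/17^2⌋ = ⌊1490/289⌋ = 5
(the next term ⌊1490/17^3⌋ = 0, terminating the sum). Summing: v_17(1490!) = 87 + 5 = 92.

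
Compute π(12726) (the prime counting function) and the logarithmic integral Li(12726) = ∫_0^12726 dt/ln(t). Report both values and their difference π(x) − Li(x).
π(12726) = 1519;  Li(12726) ≈ 1538.15;  π(x) − Li(x) ≈ -19.15.

Direct count of primes ≤ 12726 gives π(12726) = 1519. Numerical evaluation of the logarithmic integral gives Li(12726) ≈ 1538.15. The difference π(x) − Li(x) ≈ -19.15 is typically negative for small/moderate x (Li(x) overestimates), though Littlewood's theorem shows this sign changes infinitely often.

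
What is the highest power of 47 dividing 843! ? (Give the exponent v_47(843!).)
v_47(843!) = 17

Legendre's formula: v_p(n!) = Σ_{k ≥ 1} ⌊n / p^k⌋. For p = 47, n = 843, the terms are:
  ⌊843/47^1⌋ = ⌊843/47⌋ = 17
(the next term ⌊843/47^2⌋ = 0, terminating the sum). Summing: v_47(843!) = 17 = 17.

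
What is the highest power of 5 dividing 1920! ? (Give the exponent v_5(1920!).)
v_5(1920!) = 478

Legendre's formula: v_p(n!) = Σ_{k ≥ 1} ⌊n / p^k⌋. For p = 5, n = 1920, the terms are:
  ⌊1920/5^1⌋ = ⌊1920/5⌋ = 384
  ⌊1920/5^2⌋ = ⌊1920/25⌋ = 76
  ⌊1920/5^3⌋ = ⌊1920/125⌋ = 15
  ⌊1920/5^4⌋ = ⌊1920/625⌋ = 3
(the next term ⌊1920/5^5⌋ = 0, terminating the sum). Summing: v_5(1920!) = 384 + 76 + 15 + 3 = 478.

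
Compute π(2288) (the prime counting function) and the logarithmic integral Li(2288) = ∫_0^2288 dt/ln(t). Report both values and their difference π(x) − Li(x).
π(2288) = 340;  Li(2288) ≈ 352.36;  π(x) − Li(x) ≈ -12.36.

Direct count of primes ≤ 2288 gives π(2288) = 340. Numerical evaluation of the logarithmic integral gives Li(2288) ≈ 352.36. The difference π(x) − Li(x) ≈ -12.36 is typically negative for small/moderate x (Li(x) overestimates), though Littlewood's theorem shows this sign changes infinitely often.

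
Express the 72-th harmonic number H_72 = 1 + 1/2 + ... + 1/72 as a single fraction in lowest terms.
H_72 = 9112469359293533278712889630349/1874681189225708508850515710400

Direct summation: H_72 = 1 + 1/2 + ... + 1/72. The least common denominator is lcm(1, ..., 72) = 5624043567677125526551547131200; over this denominator the numerator is 5624043567677125526551547131200 + 2812021783838562763275773565600 + 1874681189225708508850515710400 + 1406010891919281381637886782800 + 1124808713535425105310309426240 + 937340594612854254425257855200 + 803434795382446503793078161600 + 703005445959640690818943391400 + 624893729741902836283505236800 + 562404356767712552655154713120 + 511276687970647775141049739200 + 468670297306427127212628927600 + 432618735975163502042426702400 + 401717397691223251896539080800 + 374936237845141701770103142080 + 351502722979820345409471695700 + 330826092216301501561855713600 + 312446864870951418141752618400 + 296002293035638185607976164800 + 281202178383856276327577356560 + 267811598460815501264359387200 + 255638343985323887570524869600 + 244523633377266327241371614400 + 234335148653213563606314463800 + 224961742707085021062061885248 + 216309367987581751021213351200 + 208297909913967612094501745600 + 200858698845611625948269540400 + 193932536816452604363846452800 + 187468118922570850885051571040 + 181420760247649210533920875200 + 175751361489910172704735847850 + 170425562656882591713683246400 + 165413046108150750780927856800 + 160686959076489300758615632320 + 156223432435475709070876309200 + 152001177504787176393285057600 + 148001146517819092803988082400 + 144206245325054500680808900800 + 140601089191928138163788678280 + 137171794333588427476867003200 + 133905799230407750632179693600 + 130791710876212221547710398400 + 127819171992661943785262434800 + 124978745948380567256701047360 + 122261816688633163620685807200 + 119660501439938840990458449600 + 117167574326606781803157231900 + 114776399340349500541868308800 + 112480871353542510531030942624 + 110275364072100500520618571200 + 108154683993790875510606675600 + 106114029578813689180217870400 + 104148954956983806047250872800 + 102255337594129555028209947840 + 100429349422805812974134770200 + 98667431011879395202658721600 + 96966268408226302181923226400 + 95322772333510602144941476800 + 93734059461285425442525785520 + 92197435535690582402484379200 + 90710380123824605266960437600 + 89270532820271833754786462400 + 87875680744955086352367923925 + 86523747195032700408485340480 + 85212781328441295856841623200 + 83940948771300380993306673600 + 82706523054075375390463928400 + 81507877792422109080457204800 + 80343479538244650379307816160 + 79211881234889091923261227200 + 78111716217737854535438154600 = 27337408077880599836138668891047, so H_72 = 27337408077880599836138668891047/5624043567677125526551547131200; reducing by gcd(27337408077880599836138668891047, 5624043567677125526551547131200) = 3 gives 9112469359293533278712889630349/1874681189225708508850515710400 ≈ 4.86081. (The PNT-adjacent estimate ln(72) + γ ≈ 4.85388 matches within O(1/n).)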